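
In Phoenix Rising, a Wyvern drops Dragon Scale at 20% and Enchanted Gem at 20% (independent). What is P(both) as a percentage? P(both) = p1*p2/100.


For independent events, P(both) = P(A) * P(B)
= 20% * 20%
= 400 / 100 %
= 4.0%

4.0%


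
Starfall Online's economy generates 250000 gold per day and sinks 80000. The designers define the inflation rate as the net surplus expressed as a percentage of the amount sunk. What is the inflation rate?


Net gold = 250000 - 80000 = 170000
Inflation rate = net / sunk * 100 = 170000 / 80000 * 100
= 2.125 * 100
= 212.50%

212.50%


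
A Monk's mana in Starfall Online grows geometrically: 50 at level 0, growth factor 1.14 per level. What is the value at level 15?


value = base * growth^level
= 50 * 1.14^15
= 50 * 7.137938
= 356.90

356.90 mana


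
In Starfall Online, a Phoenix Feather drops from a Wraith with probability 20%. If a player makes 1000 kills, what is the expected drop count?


Expected drops = kills * (drop_rate / 100)
= 1000 * (20 / 100)
= 1000 * 0.2
= 200.0

200.0 drops


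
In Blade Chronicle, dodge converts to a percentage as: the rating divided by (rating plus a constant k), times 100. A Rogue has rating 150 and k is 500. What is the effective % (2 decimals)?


effective% = rating / (rating + k) * 100
= 150 / (150 + 500) * 100
= 150 / 650 * 100
= 0.230769 * 100
= 23.08%

23.08%


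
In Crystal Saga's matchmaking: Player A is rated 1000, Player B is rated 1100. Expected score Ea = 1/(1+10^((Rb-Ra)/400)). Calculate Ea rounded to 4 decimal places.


Elo expected score: Ea = 1/(1 + 10^((Rb-Ra)/400))
Rb - Ra = 1100 - 1000 = 100
(Rb-Ra)/400 = 100/400 = 0.25
10^0.25 = 1.778279
Ea = 1/(1 + 1.778279) = 1/2.778279 = 0.3599

0.3599


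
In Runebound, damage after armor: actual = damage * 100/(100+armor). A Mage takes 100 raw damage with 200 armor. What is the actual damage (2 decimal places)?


actual = 100 * 100 / (100 + 200)
= 100 * 100 / 300
= 10000 / 300
= 33.33

33.33 damage


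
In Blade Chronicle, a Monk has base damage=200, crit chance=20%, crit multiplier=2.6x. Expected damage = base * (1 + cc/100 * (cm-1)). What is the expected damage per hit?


E[dmg] = base * (1 + crit_chance * (crit_mult - 1))
cc as decimal = 20/100 = 0.2
cm - 1 = 2.6 - 1 = 1.6
Bonus factor = 0.2 * 1.6 = 0.32
Total multiplier = 1 + 0.32 = 1.32
Expected damage = 200 * 1.32 = 264.00

264.00 damage


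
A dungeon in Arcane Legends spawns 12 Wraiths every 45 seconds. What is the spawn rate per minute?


Spawns per minute = count * (60 / interval)
= 12 * (60 / 45)
= 12 * 1.3333
= 16.0

16.0 per minute


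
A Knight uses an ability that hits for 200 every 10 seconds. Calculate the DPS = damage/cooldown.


DPS = damage / cooldown
= 200 / 10
= 20.00

20.00 DPS


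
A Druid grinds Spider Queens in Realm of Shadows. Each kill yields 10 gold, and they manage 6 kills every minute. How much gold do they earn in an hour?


Gold per minute = 10 * 6 = 60
Gold per hour = 60 * 60 = 3600

3600 gold/hour


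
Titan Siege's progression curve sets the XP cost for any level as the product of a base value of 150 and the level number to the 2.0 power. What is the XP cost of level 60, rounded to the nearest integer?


XP = 150 * level^2.0
Substitute level = 60:
XP = 150 * 60^2.0
= 150 * 3600.0
= 540000

540000 XP


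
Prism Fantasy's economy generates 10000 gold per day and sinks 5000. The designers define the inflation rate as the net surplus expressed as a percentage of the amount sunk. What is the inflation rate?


Net gold = 10000 - 5000 = 5000
Inflation rate = net / sunk * 100 = 5000 / 5000 * 100
= 1.0 * 100
= 100.00%

100.00%


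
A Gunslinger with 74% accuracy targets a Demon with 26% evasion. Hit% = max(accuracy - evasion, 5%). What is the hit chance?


accuracy - evasion = 74 - 26 = 48
Apply floor: max(48, 5) = 48
Hit chance = 48%

48%


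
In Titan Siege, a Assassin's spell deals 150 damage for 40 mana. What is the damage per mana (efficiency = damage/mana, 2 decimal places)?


Efficiency = damage / mana
= 150 / 40
= 3.75

3.75 dmg/mana


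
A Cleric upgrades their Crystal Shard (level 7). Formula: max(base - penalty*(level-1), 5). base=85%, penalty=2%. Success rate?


raw_rate = 85 - 2 * (7 - 1)
= 85 - 2 * 6
= 85 - 12
= 73
Apply floor: max(73, 5) = 73%

73%


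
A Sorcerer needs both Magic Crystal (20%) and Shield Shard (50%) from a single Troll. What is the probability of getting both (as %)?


For independent events, P(both) = P(A) * P(B)
= 20% * 50%
= 1000 / 100 %
= 10.0%

10.0%


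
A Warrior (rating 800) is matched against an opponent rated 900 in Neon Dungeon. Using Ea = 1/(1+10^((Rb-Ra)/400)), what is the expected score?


Elo expected score: Ea = 1/(1 + 10^((Rb-Ra)/400))
Rb - Ra = 900 - 800 = 100
(Rb-Ra)/400 = 100/400 = 0.25
10^0.25 = 1.778279
Ea = 1/(1 + 1.778279) = 1/2.778279 = 0.3599

0.3599


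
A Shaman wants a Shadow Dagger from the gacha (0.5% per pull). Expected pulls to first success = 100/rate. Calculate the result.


Expected pulls for a geometric distribution = 1/p = 100 / rate%
= 100 / 0.5
= 200.0

200.0 pulls


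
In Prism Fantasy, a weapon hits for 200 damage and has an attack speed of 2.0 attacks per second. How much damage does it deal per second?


DPS = damage * attack_speed
= 200 * 2.0
= 400.0

400.0 DPS


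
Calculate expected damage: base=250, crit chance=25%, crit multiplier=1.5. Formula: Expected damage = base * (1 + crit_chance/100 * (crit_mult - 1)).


E[dmg] = base * (1 + crit_chance * (crit_mult - 1))
cc as decimal = 25/100 = 0.25
cm - 1 = 1.5 - 1 = 0.5
Bonus factor = 0.25 * 0.5 = 0.125
Total multiplier = 1 + 0.125 = 1.125
Expected damage = 250 * 1.125 = 281.25

281.25 damage


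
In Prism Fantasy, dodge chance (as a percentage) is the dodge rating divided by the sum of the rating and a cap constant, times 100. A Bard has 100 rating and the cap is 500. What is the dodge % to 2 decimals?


dodge% = 100 / (100 + 500) * 100
= 100 / 600 * 100
= 0.166667 * 100
= 16.67%

16.67%


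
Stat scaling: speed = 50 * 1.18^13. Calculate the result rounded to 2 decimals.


value = base * growth^level
= 50 * 1.18^13
= 50 * 8.599359
= 429.97

429.97 speed


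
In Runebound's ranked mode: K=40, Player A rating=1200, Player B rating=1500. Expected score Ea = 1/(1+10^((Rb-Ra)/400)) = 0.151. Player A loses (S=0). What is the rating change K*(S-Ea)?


Elo update: delta = K * (S - Ea), where S = 0 (loses)
S - Ea = 0 - 0.151 = -0.151
Rating change = 40 * -0.151
= -6.04

-6.04 rating points


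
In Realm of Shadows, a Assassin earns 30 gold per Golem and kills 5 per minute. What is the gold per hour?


Gold per minute = 30 * 5 = 150
Gold per hour = 150 * 60 = 9000

9000 gold/hour


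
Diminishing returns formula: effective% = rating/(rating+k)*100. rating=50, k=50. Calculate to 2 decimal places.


effective% = rating / (rating + k) * 100
= 50 / (50 + 50) * 100
= 50 / 100 * 100
= 0.5 * 100
= 50.00%

50.00%


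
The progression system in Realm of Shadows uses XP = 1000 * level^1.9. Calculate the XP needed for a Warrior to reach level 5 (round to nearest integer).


XP = 1000 * level^1.9
Substitute level = 5:
XP = 1000 * 5^1.9
= 1000 * 21.283498
= 21283

21283 XP


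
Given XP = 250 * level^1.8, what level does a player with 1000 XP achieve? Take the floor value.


XP = 250 * level^1.8, so level = (XP / 250)^(1/1.8)
= (1000 / 250)^(1/1.8)
= 4.0^0.5556
= 2.1601
Floor: level = 2

level 2


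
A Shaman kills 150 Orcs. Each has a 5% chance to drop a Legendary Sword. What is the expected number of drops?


Expected drops = kills * (drop_rate / 100)
= 150 * (5 / 100)
= 150 * 0.05
= 7.5

7.5 drops


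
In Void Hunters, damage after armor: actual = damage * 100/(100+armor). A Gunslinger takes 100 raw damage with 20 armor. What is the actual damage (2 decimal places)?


actual = 100 * 100 / (100 + 20)
= 100 * 100 / 120
= 10000 / 120
= 83.33

83.33 damage


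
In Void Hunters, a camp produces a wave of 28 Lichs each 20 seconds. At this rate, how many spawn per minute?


Spawns per minute = count * (60 / interval)
= 28 * (60 / 20)
= 28 * 3.0
= 84.0

84.0 per minute


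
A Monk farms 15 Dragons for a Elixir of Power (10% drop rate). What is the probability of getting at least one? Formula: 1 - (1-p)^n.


P(at least one) = 1 - P(none) = 1 - (1-p)^n
p = 10/100 = 0.1
1 - p = 0.9
(1 - p)^15 = 0.9^15 = 0.205891
P(at least one) = 1 - 0.205891 = 0.7941

0.7941


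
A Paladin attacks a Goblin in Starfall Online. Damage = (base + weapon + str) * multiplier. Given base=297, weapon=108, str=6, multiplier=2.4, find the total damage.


Sum base + weapon + str = 297 + 108 + 6 = 411
Multiply by 2.4:
411 * 2.4 = 986.4

986.4 damage


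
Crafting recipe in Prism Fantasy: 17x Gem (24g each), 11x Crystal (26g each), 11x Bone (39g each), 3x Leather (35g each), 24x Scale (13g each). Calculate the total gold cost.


Cost breakdown:
  Gem: 17 * 24 = 408
  Crystal: 11 * 26 = 286
  Bone: 11 * 39 = 429
  Leather: 3 * 35 = 105
  Scale: 24 * 13 = 312
Total = 408 + 286 + 429 + 105 + 312 = 1540

1540 gold


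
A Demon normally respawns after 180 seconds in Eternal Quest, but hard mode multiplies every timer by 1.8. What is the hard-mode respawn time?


Respawn time = base * multiplier
= 180 * 1.8
= 324.0 seconds

324.0 seconds


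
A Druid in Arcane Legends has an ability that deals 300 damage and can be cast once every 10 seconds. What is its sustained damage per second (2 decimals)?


DPS = damage / cooldown
= 300 / 10
= 30.00

30.00 DPS


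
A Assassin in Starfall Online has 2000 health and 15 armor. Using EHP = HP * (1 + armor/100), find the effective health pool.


EHP = 2000 * (1 + 15/100)
= 2000 * (1 + 0.15)
= 2000 * 1.15
= 2300.0

2300.0 EHP


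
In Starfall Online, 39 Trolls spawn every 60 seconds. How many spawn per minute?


Spawns per minute = count * (60 / interval)
= 39 * (60 / 60)
= 39 * 1.0
= 39.0

39.0 per minute


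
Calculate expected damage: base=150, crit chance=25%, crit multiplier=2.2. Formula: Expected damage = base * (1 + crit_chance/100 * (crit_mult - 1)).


E[dmg] = base * (1 + crit_chance * (crit_mult - 1))
cc as decimal = 25/100 = 0.25
cm - 1 = 2.2 - 1 = 1.2
Bonus factor = 0.25 * 1.2 = 0.3
Total multiplier = 1 + 0.3 = 1.3
Expected damage = 150 * 1.3 = 195.00

195.00 damage


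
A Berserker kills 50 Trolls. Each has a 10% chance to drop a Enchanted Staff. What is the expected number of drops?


Expected drops = kills * (drop_rate / 100)
= 50 * (10 / 100)
= 50 * 0.1
= 5.0

5.0 drops


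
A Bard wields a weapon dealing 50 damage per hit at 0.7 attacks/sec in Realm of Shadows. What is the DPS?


DPS = damage * attack_speed
= 50 * 0.7
= 35.0

35.0 DPS


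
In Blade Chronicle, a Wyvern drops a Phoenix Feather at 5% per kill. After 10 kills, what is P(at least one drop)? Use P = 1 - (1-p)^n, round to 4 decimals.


P(at least one) = 1 - P(none) = 1 - (1-p)^n
p = 5/100 = 0.05
1 - p = 0.95
(1 - p)^10 = 0.95^10 = 0.598737
P(at least one) = 1 - 0.598737 = 0.4013

0.4013


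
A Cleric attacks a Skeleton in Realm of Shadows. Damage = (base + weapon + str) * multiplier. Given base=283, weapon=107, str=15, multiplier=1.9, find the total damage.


Sum base + weapon + str = 283 + 107 + 15 = 405
Multiply by 1.9:
405 * 1.9 = 769.5

769.5 damage


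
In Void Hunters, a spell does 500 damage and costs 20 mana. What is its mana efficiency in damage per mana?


Efficiency = damage / mana
= 500 / 20
= 25.00

25.00 dmg/mana


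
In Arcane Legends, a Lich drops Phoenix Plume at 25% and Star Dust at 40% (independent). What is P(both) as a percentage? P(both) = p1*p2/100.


For independent events, P(both) = P(A) * P(B)
= 25% * 40%
= 1000 / 100 %
= 10.0%

10.0%


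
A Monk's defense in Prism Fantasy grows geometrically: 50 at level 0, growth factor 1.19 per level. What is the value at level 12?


value = base * growth^level
= 50 * 1.19^12
= 50 * 8.064242
= 403.21

403.21 defense


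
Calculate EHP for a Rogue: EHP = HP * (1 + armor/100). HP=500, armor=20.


EHP = 500 * (1 + 20/100)
= 500 * (1 + 0.2)
= 500 * 1.2
= 600.0

600.0 EHP


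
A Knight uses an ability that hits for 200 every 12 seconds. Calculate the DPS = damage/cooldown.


DPS = damage / cooldown
= 200 / 12
= 16.67

16.67 DPS


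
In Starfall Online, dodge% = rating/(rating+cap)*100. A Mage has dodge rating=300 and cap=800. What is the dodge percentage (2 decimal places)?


dodge% = 300 / (300 + 800) * 100
= 300 / 1100 * 100
= 0.272727 * 100
= 27.27%

27.27%


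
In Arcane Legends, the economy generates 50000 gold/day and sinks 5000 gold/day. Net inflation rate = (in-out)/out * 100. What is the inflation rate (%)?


Net gold = 50000 - 5000 = 45000
Inflation rate = net / sunk * 100 = 45000 / 5000 * 100
= 9.0 * 100
= 900.00%

900.00%


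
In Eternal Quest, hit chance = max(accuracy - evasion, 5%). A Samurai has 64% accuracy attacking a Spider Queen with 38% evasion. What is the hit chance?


accuracy - evasion = 64 - 38 = 26
Apply floor: max(26, 5) = 26
Hit chance = 26%

26%


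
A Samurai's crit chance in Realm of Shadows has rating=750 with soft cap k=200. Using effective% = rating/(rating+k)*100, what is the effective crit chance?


effective% = rating / (rating + k) * 100
= 750 / (750 + 200) * 100
= 750 / 950 * 100
= 0.789474 * 100
= 78.95%

78.95%


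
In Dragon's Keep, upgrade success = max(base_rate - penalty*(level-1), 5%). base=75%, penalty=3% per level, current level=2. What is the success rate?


raw_rate = 75 - 3 * (2 - 1)
= 75 - 3 * 1
= 75 - 3
= 72
Apply floor: max(72, 5) = 72%

72%


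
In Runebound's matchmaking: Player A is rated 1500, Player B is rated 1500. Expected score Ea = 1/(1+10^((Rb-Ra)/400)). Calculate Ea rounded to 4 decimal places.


Elo expected score: Ea = 1/(1 + 10^((Rb-Ra)/400))
Rb - Ra = 1500 - 1500 = 0
(Rb-Ra)/400 = 0/400 = 0.0
10^0.0 = 1.0
Ea = 1/(1 + 1.0) = 1/2.0 = 0.5000

0.5000


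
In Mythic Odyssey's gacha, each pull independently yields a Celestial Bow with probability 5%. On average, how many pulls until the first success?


Expected pulls for a geometric distribution = 1/p = 100 / rate%
= 100 / 5
= 20.0

20.0 pulls


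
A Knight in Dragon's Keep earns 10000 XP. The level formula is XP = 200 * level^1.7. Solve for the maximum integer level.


XP = 200 * level^1.7, so level = (XP / 200)^(1/1.7)
= (10000 / 200)^(1/1.7)
= 50.0^0.5882
= 9.9861
Floor: level = 9

level 9


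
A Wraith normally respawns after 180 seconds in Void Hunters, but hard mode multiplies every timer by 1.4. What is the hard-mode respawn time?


Respawn time = base * multiplier
= 180 * 1.4
= 252.0 seconds

252.0 seconds


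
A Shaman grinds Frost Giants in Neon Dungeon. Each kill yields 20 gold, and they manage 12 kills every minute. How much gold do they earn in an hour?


Gold per minute = 20 * 12 = 240
Gold per hour = 240 * 60 = 14400

14400 gold/hour


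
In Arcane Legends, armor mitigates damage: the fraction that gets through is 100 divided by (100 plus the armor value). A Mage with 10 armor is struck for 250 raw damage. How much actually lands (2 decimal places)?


actual = 250 * 100 / (100 + 10)
= 250 * 100 / 110
= 25000 / 110
= 227.27

227.27 damage


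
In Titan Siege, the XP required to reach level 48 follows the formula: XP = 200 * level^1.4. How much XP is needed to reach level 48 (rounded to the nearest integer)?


XP = 200 * level^1.4
Substitute level = 48:
XP = 200 * 48^1.4
= 200 * 225.8072
= 45161

45161 XP


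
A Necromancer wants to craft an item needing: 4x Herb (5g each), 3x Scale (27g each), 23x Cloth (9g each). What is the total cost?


Cost breakdown:
  Herb: 4 * 5 = 20
  Scale: 3 * 27 = 81
  Cloth: 23 * 9 = 207
Total = 20 + 81 + 207 = 308

308 gold


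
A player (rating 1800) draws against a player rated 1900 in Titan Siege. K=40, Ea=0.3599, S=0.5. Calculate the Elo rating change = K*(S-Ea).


Elo update: delta = K * (S - Ea), where S = 0.5 (draws)
S - Ea = 0.5 - 0.3599 = 0.1401
Rating change = 40 * 0.1401
= 5.60

5.60 rating points


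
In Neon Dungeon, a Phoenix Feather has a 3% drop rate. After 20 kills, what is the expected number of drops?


Expected drops = kills * (drop_rate / 100)
= 20 * (3 / 100)
= 20 * 0.03
= 0.6

0.6 drops


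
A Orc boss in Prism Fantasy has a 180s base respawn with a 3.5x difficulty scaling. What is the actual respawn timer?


Respawn time = base * multiplier
= 180 * 3.5
= 630.0 seconds

630.0 seconds


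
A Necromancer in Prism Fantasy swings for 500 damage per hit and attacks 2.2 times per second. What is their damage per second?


DPS = damage * attack_speed
= 500 * 2.2
= 1100.0

1100.0 DPS


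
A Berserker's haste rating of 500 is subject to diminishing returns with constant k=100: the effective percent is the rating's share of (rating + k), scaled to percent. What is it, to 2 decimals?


effective% = rating / (rating + k) * 100
= 500 / (500 + 100) * 100
= 500 / 600 * 100
= 0.833333 * 100
= 83.33%

83.33%


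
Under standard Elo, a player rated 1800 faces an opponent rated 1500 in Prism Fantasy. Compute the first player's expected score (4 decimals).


Elo expected score: Ea = 1/(1 + 10^((Rb-Ra)/400))
Rb - Ra = 1500 - 1800 = -300
(Rb-Ra)/400 = -300/400 = -0.75
10^-0.75 = 0.177828
Ea = 1/(1 + 0.177828) = 1/1.177828 = 0.8490

0.8490


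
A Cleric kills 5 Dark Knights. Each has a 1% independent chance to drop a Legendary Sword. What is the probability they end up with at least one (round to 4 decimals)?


P(at least one) = 1 - P(none) = 1 - (1-p)^n
p = 1/100 = 0.01
1 - p = 0.99
(1 - p)^5 = 0.99^5 = 0.950990
P(at least one) = 1 - 0.950990 = 0.0490

0.0490


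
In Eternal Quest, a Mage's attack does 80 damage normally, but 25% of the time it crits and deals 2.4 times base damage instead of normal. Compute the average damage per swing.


E[dmg] = base * (1 + crit_chance * (crit_mult - 1))
cc as decimal = 25/100 = 0.25
cm - 1 = 2.4 - 1 = 1.4
Bonus factor = 0.25 * 1.4 = 0.35
Total multiplier = 1 + 0.35 = 1.35
Expected damage = 80 * 1.35 = 108.00

108.00 damage


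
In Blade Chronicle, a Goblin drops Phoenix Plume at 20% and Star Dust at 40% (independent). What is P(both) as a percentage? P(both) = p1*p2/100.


For independent events, P(both) = P(A) * P(B)
= 20% * 40%
= 800 / 100 %
= 8.0%

8.0%


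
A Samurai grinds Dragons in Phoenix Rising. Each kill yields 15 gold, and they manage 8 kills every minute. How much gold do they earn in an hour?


Gold per minute = 15 * 8 = 120
Gold per hour = 120 * 60 = 7200

7200 gold/hour


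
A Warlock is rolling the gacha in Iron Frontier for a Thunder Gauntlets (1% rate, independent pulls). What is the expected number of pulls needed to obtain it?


Expected pulls for a geometric distribution = 1/p = 100 / rate%
= 100 / 1
= 100.0

100.0 pulls


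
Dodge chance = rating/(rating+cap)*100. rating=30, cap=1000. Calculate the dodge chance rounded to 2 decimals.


dodge% = 30 / (30 + 1000) * 100
= 30 / 1030 * 100
= 0.029126 * 100
= 2.91%

2.91%


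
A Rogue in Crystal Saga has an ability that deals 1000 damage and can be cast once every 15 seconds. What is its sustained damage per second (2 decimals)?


DPS = damage / cooldown
= 1000 / 15
= 66.67

66.67 DPS


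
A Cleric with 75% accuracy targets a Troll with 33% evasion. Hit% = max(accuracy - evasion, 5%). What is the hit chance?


accuracy - evasion = 75 - 33 = 42
Apply floor: max(42, 5) = 42
Hit chance = 42%

42%


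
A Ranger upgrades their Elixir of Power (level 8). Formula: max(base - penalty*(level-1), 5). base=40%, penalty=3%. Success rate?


raw_rate = 40 - 3 * (8 - 1)
= 40 - 3 * 7
= 40 - 21
= 19
Apply floor: max(19, 5) = 19%

19%


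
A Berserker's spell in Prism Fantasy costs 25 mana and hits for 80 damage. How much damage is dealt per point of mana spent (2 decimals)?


Efficiency = damage / mana
= 80 / 25
= 3.20

3.20 dmg/mana


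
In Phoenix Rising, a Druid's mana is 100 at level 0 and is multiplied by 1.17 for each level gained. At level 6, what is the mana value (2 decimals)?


value = base * growth^level
= 100 * 1.17^6
= 100 * 2.565164
= 256.52

256.52 mana


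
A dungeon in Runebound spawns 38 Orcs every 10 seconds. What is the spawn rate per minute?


Spawns per minute = count * (60 / interval)
= 38 * (60 / 10)
= 38 * 6.0
= 228.0

228.0 per minute


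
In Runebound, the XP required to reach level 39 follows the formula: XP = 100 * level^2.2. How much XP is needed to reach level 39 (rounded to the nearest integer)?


XP = 100 * level^2.2
Substitute level = 39:
XP = 100 * 39^2.2
= 100 * 3164.7699
= 316477

316477 XP


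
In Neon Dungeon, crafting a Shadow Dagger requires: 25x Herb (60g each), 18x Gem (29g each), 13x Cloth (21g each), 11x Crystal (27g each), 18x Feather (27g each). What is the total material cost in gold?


Cost breakdown:
  Herb: 25 * 60 = 1500
  Gem: 18 * 29 = 522
  Cloth: 13 * 21 = 273
  Crystal: 11 * 27 = 297
  Feather: 18 * 27 = 486
Total = 1500 + 522 + 273 + 297 + 486 = 3078

3078 gold


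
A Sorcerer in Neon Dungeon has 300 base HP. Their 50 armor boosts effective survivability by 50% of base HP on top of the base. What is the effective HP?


EHP = 300 * (1 + 50/100)
= 300 * (1 + 0.5)
= 300 * 1.5
= 450.0

450.0 EHP


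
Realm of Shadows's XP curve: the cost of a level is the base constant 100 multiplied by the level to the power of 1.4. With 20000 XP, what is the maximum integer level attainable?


XP = 100 * level^1.4, so level = (XP / 100)^(1/1.4)
= (20000 / 100)^(1/1.4)
= 200.0^0.7143
= 44.0142
Floor: level = 44

level 44


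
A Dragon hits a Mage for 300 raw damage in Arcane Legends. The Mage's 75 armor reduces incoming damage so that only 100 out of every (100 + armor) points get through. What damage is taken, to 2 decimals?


actual = 300 * 100 / (100 + 75)
= 300 * 100 / 175
= 30000 / 175
= 171.43

171.43 damage


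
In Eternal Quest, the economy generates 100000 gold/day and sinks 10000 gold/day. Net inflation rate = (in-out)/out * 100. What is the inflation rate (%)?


Net gold = 100000 - 10000 = 90000
Inflation rate = net / sunk * 100 = 90000 / 10000 * 100
= 9.0 * 100
= 900.00%

900.00%


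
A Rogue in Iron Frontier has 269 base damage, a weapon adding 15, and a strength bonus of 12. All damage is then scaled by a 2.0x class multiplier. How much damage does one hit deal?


Sum base + weapon + str = 269 + 15 + 12 = 296
Multiply by 2.0:
296 * 2.0 = 592.0

592.0 damage


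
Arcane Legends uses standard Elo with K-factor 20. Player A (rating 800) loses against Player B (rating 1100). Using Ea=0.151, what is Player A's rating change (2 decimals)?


Elo update: delta = K * (S - Ea), where S = 0 (loses)
S - Ea = 0 - 0.151 = -0.151
Rating change = 20 * -0.151
= -3.02

-3.02 rating points


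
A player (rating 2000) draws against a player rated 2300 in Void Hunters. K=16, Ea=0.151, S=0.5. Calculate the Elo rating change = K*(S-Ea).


Elo update: delta = K * (S - Ea), where S = 0.5 (draws)
S - Ea = 0.5 - 0.151 = 0.349
Rating change = 16 * 0.349
= 5.58

5.58 rating points


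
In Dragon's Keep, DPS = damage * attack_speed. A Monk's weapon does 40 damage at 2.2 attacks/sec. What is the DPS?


DPS = damage * attack_speed
= 40 * 2.2
= 88.0

88.0 DPS


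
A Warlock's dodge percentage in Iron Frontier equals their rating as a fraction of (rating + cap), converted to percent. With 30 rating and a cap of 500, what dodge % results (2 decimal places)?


dodge% = 30 / (30 + 500) * 100
= 30 / 530 * 100
= 0.056604 * 100
= 5.66%

5.66%


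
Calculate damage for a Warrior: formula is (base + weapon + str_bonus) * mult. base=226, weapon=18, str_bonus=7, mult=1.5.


Sum base + weapon + str = 226 + 18 + 7 = 251
Multiply by 1.5:
251 * 1.5 = 376.5

376.5 damage


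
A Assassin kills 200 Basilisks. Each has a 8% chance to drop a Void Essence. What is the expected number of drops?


Expected drops = kills * (drop_rate / 100)
= 200 * (8 / 100)
= 200 * 0.08
= 16.0

16.0 drops


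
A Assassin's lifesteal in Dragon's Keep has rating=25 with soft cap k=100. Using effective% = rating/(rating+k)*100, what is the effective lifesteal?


effective% = rating / (rating + k) * 100
= 25 / (25 + 100) * 100
= 25 / 125 * 100
= 0.2 * 100
= 20.00%

20.00%


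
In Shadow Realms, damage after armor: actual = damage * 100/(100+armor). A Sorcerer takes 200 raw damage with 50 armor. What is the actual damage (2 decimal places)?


actual = 200 * 100 / (100 + 50)
= 200 * 100 / 150
= 20000 / 150
= 133.33

133.33 damage


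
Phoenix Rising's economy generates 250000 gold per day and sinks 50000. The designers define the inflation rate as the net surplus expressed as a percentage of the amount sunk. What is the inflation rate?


Net gold = 250000 - 50000 = 200000
Inflation rate = net / sunk * 100 = 200000 / 50000 * 100
= 4.0 * 100
= 400.00%

400.00%


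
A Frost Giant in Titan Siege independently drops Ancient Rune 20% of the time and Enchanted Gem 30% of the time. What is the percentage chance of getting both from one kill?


For independent events, P(both) = P(A) * P(B)
= 20% * 30%
= 600 / 100 %
= 6.0%

6.0%


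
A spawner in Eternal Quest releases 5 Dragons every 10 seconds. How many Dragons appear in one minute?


Spawns per minute = count * (60 / interval)
= 5 * (60 / 10)
= 5 * 6.0
= 30.0

30.0 per minute


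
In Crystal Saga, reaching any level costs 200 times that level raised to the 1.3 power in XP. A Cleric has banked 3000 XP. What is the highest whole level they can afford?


XP = 200 * level^1.3, so level = (XP / 200)^(1/1.3)
= (3000 / 200)^(1/1.3)
= 15.0^0.7692
= 8.0294
Floor: level = 8

level 8


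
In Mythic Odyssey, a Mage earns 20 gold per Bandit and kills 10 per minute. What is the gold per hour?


Gold per minute = 20 * 10 = 200
Gold per hour = 200 * 60 = 12000

12000 gold/hour


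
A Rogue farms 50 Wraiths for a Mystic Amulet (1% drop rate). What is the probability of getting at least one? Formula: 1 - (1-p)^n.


P(at least one) = 1 - P(none) = 1 - (1-p)^n
p = 1/100 = 0.01
1 - p = 0.99
(1 - p)^50 = 0.99^50 = 0.605006
P(at least one) = 1 - 0.605006 = 0.3950

0.3950


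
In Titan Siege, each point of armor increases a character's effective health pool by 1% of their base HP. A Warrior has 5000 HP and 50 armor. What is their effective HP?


EHP = 5000 * (1 + 50/100)
= 5000 * (1 + 0.5)
= 5000 * 1.5
= 7500.0

7500.0 EHP


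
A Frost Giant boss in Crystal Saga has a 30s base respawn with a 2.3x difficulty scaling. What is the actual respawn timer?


Respawn time = base * multiplier
= 30 * 2.3
= 69.0 seconds

69.0 seconds


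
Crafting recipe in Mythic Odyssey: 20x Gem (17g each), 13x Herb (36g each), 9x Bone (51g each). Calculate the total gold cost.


Cost breakdown:
  Gem: 20 * 17 = 340
  Herb: 13 * 36 = 468
  Bone: 9 * 51 = 459
Total = 340 + 468 + 459 = 1267

1267 gold


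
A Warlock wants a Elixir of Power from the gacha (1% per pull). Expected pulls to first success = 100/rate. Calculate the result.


Expected pulls for a geometric distribution = 1/p = 100 / rate%
= 100 / 1
= 100.0

100.0 pulls


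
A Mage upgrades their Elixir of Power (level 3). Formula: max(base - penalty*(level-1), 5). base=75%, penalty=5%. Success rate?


raw_rate = 75 - 5 * (3 - 1)
= 75 - 5 * 2
= 75 - 10
= 65
Apply floor: max(65, 5) = 65%

65%


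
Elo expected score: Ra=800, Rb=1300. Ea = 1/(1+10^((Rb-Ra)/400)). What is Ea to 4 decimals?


Elo expected score: Ea = 1/(1 + 10^((Rb-Ra)/400))
Rb - Ra = 1300 - 800 = 500
(Rb-Ra)/400 = 500/400 = 1.25
10^1.25 = 17.782794
Ea = 1/(1 + 17.782794) = 1/18.782794 = 0.0532

0.0532


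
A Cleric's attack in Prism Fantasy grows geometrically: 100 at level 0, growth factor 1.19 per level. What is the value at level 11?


value = base * growth^level
= 100 * 1.19^11
= 100 * 6.776674
= 677.67

677.67 attack


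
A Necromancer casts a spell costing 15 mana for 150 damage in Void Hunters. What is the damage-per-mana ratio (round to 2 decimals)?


Efficiency = damage / mana
= 150 / 15
= 10.00

10.00 dmg/mana


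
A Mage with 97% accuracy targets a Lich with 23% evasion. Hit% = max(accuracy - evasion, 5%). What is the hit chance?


accuracy - evasion = 97 - 23 = 74
Apply floor: max(74, 5) = 74
Hit chance = 74%

74%


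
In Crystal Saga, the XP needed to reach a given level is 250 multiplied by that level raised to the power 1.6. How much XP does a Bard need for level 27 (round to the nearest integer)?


XP = 250 * level^1.6
Substitute level = 27:
XP = 250 * 27^1.6
= 250 * 195.0662
= 48767

48767 XP


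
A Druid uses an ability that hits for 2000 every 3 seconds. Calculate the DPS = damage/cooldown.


DPS = damage / cooldown
= 2000 / 3
= 666.67

666.67 DPS


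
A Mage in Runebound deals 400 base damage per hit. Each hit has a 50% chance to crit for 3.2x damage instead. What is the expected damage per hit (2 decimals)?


E[dmg] = base * (1 + crit_chance * (crit_mult - 1))
cc as decimal = 50/100 = 0.5
cm - 1 = 3.2 - 1 = 2.2
Bonus factor = 0.5 * 2.2 = 1.1
Total multiplier = 1 + 1.1 = 2.1
Expected damage = 400 * 2.1 = 840.00

840.00 damage


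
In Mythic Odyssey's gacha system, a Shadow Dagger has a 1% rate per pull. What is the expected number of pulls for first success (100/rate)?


Expected pulls for a geometric distribution = 1/p = 100 / rate%
= 100 / 1
= 100.0

100.0 pulls


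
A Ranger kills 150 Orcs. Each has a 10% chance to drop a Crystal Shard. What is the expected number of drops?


Expected drops = kills * (drop_rate / 100)
= 150 * (10 / 100)
= 150 * 0.1
= 15.0

15.0 drops


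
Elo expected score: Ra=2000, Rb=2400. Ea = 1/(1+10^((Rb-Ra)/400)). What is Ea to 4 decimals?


Elo expected score: Ea = 1/(1 + 10^((Rb-Ra)/400))
Rb - Ra = 2400 - 2000 = 400
(Rb-Ra)/400 = 400/400 = 1.0
10^1.0 = 10.0
Ea = 1/(1 + 10.0) = 1/11.0 = 0.0909

0.0909


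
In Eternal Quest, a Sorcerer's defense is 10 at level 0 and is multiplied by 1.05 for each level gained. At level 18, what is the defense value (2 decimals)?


value = base * growth^level
= 10 * 1.05^18
= 10 * 2.406619
= 24.07

24.07 defense


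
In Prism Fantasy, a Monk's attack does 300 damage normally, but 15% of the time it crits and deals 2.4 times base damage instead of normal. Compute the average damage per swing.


E[dmg] = base * (1 + crit_chance * (crit_mult - 1))
cc as decimal = 15/100 = 0.15
cm - 1 = 2.4 - 1 = 1.4
Bonus factor = 0.15 * 1.4 = 0.21
Total multiplier = 1 + 0.21 = 1.21
Expected damage = 300 * 1.21 = 363.00

363.00 damage


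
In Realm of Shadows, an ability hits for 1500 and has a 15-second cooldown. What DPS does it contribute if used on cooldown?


DPS = damage / cooldown
= 1500 / 15
= 100.00

100.00 DPS


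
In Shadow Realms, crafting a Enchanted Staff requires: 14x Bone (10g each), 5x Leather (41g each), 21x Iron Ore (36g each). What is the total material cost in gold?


Cost breakdown:
  Bone: 14 * 10 = 140
  Leather: 5 * 41 = 205
  Iron Ore: 21 * 36 = 756
Total = 140 + 205 + 756 = 1101

1101 gold


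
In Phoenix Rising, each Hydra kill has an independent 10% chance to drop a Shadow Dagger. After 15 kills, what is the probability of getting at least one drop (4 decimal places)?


P(at least one) = 1 - P(none) = 1 - (1-p)^n
p = 10/100 = 0.1
1 - p = 0.9
(1 - p)^15 = 0.9^15 = 0.205891
P(at least one) = 1 - 0.205891 = 0.7941

0.7941


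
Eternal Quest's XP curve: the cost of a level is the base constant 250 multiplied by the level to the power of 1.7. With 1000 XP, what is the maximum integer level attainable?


XP = 250 * level^1.7, so level = (XP / 250)^(1/1.7)
= (1000 / 250)^(1/1.7)
= 4.0^0.5882
= 2.2602
Floor: level = 2

level 2


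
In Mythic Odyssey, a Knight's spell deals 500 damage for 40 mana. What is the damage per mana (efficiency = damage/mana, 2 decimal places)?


Efficiency = damage / mana
= 500 / 40
= 12.50

12.50 dmg/mana


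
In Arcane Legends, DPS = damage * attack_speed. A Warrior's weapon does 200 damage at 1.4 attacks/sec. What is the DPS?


DPS = damage * attack_speed
= 200 * 1.4
= 280.0

280.0 DPS


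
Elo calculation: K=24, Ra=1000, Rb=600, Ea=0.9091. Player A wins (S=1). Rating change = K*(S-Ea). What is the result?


Elo update: delta = K * (S - Ea), where S = 1 (wins)
S - Ea = 1 - 0.9091 = 0.0909
Rating change = 24 * 0.0909
= 2.18

2.18 rating points


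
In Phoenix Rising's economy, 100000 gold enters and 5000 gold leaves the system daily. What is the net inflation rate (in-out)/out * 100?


Net gold = 100000 - 5000 = 95000
Inflation rate = net / sunk * 100 = 95000 / 5000 * 100
= 19.0 * 100
= 1900.00%

1900.00%


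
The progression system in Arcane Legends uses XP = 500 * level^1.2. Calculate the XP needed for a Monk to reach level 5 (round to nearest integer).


XP = 500 * level^1.2
Substitute level = 5:
XP = 500 * 5^1.2
= 500 * 6.8986
= 3449

3449 XP


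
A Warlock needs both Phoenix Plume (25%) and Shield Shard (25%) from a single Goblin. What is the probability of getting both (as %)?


For independent events, P(both) = P(A) * P(B)
= 25% * 25%
= 625 / 100 %
= 6.25%

6.25%


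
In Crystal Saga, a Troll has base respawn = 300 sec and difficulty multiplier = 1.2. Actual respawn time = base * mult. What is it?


Respawn time = base * multiplier
= 300 * 1.2
= 360.0 seconds

360.0 seconds


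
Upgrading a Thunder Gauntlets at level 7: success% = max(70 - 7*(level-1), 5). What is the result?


raw_rate = 70 - 7 * (7 - 1)
= 70 - 7 * 6
= 70 - 42
= 28
Apply floor: max(28, 5) = 28%

28%


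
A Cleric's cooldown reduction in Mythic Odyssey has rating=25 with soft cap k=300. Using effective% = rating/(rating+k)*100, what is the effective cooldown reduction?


effective% = rating / (rating + k) * 100
= 25 / (25 + 300) * 100
= 25 / 325 * 100
= 0.076923 * 100
= 7.69%

7.69%


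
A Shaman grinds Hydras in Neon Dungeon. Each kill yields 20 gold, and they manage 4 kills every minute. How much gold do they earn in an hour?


Gold per minute = 20 * 4 = 80
Gold per hour = 80 * 60 = 4800

4800 gold/hour


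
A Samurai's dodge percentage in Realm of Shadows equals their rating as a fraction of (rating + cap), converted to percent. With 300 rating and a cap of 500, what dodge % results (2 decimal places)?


dodge% = 300 / (300 + 500) * 100
= 300 / 800 * 100
= 0.375 * 100
= 37.50%

37.50%


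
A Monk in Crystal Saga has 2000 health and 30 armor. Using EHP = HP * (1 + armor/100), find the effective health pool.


EHP = 2000 * (1 + 30/100)
= 2000 * (1 + 0.3)
= 2000 * 1.3
= 2600.0

2600.0 EHP


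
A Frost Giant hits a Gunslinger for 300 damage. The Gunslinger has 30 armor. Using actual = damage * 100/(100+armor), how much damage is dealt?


actual = 300 * 100 / (100 + 30)
= 300 * 100 / 130
= 30000 / 130
= 230.77

230.77 damage


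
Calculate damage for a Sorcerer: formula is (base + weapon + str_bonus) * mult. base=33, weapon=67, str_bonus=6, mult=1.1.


Sum base + weapon + str = 33 + 67 + 6 = 106
Multiply by 1.1:
106 * 1.1 = 116.6

116.6 damage


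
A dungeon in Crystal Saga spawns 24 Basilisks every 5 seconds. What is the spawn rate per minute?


Spawns per minute = count * (60 / interval)
= 24 * (60 / 5)
= 24 * 12.0
= 288.0

288.0 per minute


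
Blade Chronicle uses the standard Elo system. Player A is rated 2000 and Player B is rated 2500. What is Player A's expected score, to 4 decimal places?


Elo expected score: Ea = 1/(1 + 10^((Rb-Ra)/400))
Rb - Ra = 2500 - 2000 = 500
(Rb-Ra)/400 = 500/400 = 1.25
10^1.25 = 17.782794
Ea = 1/(1 + 17.782794) = 1/18.782794 = 0.0532

0.0532


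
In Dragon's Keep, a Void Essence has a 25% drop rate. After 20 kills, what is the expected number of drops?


Expected drops = kills * (drop_rate / 100)
= 20 * (25 / 100)
= 20 * 0.25
= 5.0

5.0 drops


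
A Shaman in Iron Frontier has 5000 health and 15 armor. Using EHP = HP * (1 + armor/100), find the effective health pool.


EHP = 5000 * (1 + 15/100)
= 5000 * (1 + 0.15)
= 5000 * 1.15
= 5750.0

5750.0 EHP


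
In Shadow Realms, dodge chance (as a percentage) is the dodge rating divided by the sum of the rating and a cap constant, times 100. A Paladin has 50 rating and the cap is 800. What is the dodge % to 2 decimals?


dodge% = 50 / (50 + 800) * 100
= 50 / 850 * 100
= 0.058824 * 100
= 5.88%

5.88%


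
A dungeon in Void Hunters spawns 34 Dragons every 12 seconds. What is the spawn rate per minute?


Spawns per minute = count * (60 / interval)
= 34 * (60 / 12)
= 34 * 5.0
= 170.0

170.0 per minute


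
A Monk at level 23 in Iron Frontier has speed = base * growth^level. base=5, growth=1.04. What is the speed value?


value = base * growth^level
= 5 * 1.04^23
= 5 * 2.464716
= 12.32

12.32 speed


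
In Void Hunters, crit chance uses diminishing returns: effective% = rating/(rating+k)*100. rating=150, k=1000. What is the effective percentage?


effective% = rating / (rating + k) * 100
= 150 / (150 + 1000) * 100
= 150 / 1150 * 100
= 0.130435 * 100
= 13.04%

13.04%


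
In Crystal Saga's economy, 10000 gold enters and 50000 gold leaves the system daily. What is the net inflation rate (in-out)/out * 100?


Net gold = 10000 - 50000 = -40000
Inflation rate = net / sunk * 100 = -40000 / 50000 * 100
= -0.8 * 100
= -80.00%

-80.00%


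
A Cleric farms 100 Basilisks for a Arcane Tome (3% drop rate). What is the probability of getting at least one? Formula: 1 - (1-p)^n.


P(at least one) = 1 - P(none) = 1 - (1-p)^n
p = 3/100 = 0.03
1 - p = 0.97
(1 - p)^100 = 0.97^100 = 0.047553
P(at least one) = 1 - 0.047553 = 0.9524

0.9524


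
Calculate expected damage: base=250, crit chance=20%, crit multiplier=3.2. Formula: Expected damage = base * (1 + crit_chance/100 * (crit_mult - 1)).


E[dmg] = base * (1 + crit_chance * (crit_mult - 1))
cc as decimal = 20/100 = 0.2
cm - 1 = 3.2 - 1 = 2.2
Bonus factor = 0.2 * 2.2 = 0.44
Total multiplier = 1 + 0.44 = 1.44
Expected damage = 250 * 1.44 = 360.00

360.00 damage


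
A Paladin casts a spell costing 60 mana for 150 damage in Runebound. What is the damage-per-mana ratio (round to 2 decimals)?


Efficiency = damage / mana
= 150 / 60
= 2.50

2.50 dmg/mana


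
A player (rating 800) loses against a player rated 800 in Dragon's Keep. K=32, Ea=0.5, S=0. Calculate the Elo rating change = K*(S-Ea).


Elo update: delta = K * (S - Ea), where S = 0 (loses)
S - Ea = 0 - 0.5 = -0.5
Rating change = 32 * -0.5
= -16.00

-16.00 rating points


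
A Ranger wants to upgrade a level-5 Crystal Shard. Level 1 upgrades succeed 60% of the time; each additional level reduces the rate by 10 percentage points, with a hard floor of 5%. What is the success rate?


raw_rate = 60 - 10 * (5 - 1)
= 60 - 10 * 4
= 60 - 40
= 20
Apply floor: max(20, 5) = 20%

20%


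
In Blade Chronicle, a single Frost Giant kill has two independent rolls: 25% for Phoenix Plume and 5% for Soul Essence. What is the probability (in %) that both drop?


For independent events, P(both) = P(A) * P(B)
= 25% * 5%
= 125 / 100 %
= 1.25%

1.25%


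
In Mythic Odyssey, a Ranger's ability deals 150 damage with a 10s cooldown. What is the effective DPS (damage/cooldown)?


DPS = damage / cooldown
= 150 / 10
= 15.00

15.00 DPS


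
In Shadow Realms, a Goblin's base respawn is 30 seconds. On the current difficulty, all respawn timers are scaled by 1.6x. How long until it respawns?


Respawn time = base * multiplier
= 30 * 1.6
= 48.0 seconds

48.0 seconds


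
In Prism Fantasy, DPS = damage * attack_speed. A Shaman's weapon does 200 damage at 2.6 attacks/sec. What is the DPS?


DPS = damage * attack_speed
= 200 * 2.6
= 520.0

520.0 DPS
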